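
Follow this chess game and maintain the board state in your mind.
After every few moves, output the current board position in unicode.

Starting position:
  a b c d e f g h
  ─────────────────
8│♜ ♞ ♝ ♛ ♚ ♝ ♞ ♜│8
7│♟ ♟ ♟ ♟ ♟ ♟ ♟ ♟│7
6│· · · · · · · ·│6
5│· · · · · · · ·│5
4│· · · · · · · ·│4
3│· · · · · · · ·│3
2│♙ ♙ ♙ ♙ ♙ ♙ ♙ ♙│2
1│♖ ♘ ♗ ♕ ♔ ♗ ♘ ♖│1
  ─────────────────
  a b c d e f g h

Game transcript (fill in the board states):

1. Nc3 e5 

  a b c d e f g h
  ─────────────────
8│♜ ♞ ♝ ♛ ♚ ♝ ♞ ♜│8
7│♟ ♟ ♟ ♟ · ♟ ♟ ♟│7
6│· · · · · · · ·│6
5│· · · · ♟ · · ·│5
4│· · · · · · · ·│4
3│· · ♘ · · · · ·│3
2│♙ ♙ ♙ ♙ ♙ ♙ ♙ ♙│2
1│♖ · ♗ ♕ ♔ ♗ ♘ ♖│1
  ─────────────────
  a b c d e f g h

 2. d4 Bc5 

  a b c d e f g h
  ─────────────────
8│♜ ♞ ♝ ♛ ♚ · ♞ ♜│8
7│♟ ♟ ♟ ♟ · ♟ ♟ ♟│7
6│· · · · · · · ·│6
5│· · ♝ · ♟ · · ·│5
4│· · · ♙ · · · ·│4
3│· · ♘ · · · · ·│3
2│♙ ♙ ♙ · ♙ ♙ ♙ ♙│2
1│♖ · ♗ ♕ ♔ ♗ ♘ ♖│1
  ─────────────────
  a b c d e f g h

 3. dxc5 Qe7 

  a b c d e f g h
  ─────────────────
8│♜ ♞ ♝ · ♚ · ♞ ♜│8
7│♟ ♟ ♟ ♟ ♛ ♟ ♟ ♟│7
6│· · · · · · · ·│6
5│· · ♙ · ♟ · · ·│5
4│· · · · · · · ·│4
3│· · ♘ · · · · ·│3
2│♙ ♙ ♙ · ♙ ♙ ♙ ♙│2
1│♖ · ♗ ♕ ♔ ♗ ♘ ♖│1
  ─────────────────
  a b c d e f g h

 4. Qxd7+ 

  a b c d e f g h
  ─────────────────
8│♜ ♞ ♝ · ♚ · ♞ ♜│8
7│♟ ♟ ♟ ♕ ♛ ♟ ♟ ♟│7
6│· · · · · · · ·│6
5│· · ♙ · ♟ · · ·│5
4│· · · · · · · ·│4
3│· · ♘ · · · · ·│3
2│♙ ♙ ♙ · ♙ ♙ ♙ ♙│2
1│♖ · ♗ · ♔ ♗ ♘ ♖│1
  ─────────────────
  a b c d e f g h


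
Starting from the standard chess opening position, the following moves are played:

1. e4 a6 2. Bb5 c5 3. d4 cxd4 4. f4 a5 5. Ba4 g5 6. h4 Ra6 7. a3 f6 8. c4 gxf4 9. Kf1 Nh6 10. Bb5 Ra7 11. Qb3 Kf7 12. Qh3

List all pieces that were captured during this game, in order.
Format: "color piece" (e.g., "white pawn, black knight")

Tracking captures:
  cxd4: captured white pawn
  gxf4: captured white pawn

white pawn, white pawn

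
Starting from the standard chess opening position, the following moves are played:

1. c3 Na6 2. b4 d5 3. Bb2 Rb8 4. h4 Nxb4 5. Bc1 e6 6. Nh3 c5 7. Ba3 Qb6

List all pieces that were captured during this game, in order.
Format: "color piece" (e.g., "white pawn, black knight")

Tracking captures:
  Nxb4: captured white pawn

white pawn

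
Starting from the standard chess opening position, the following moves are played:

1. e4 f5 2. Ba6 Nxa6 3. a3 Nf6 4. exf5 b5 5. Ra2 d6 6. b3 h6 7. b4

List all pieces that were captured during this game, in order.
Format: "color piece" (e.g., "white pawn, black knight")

Tracking captures:
  Nxa6: captured white bishop
  exf5: captured black pawn

white bishop, black pawn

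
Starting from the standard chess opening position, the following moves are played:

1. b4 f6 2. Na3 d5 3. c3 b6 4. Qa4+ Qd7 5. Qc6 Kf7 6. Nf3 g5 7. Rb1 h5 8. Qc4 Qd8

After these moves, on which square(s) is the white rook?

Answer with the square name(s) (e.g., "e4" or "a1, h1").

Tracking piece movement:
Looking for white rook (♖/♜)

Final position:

  a b c d e f g h
  ─────────────────
8│♜ ♞ ♝ ♛ · ♝ ♞ ♜│8
7│♟ · ♟ · ♟ ♚ · ·│7
6│· ♟ · · · ♟ · ·│6
5│· · · ♟ · · ♟ ♟│5
4│· ♙ ♕ · · · · ·│4
3│♘ · ♙ · · ♘ · ·│3
2│♙ · · ♙ ♙ ♙ ♙ ♙│2
1│· ♖ ♗ · ♔ ♗ · ♖│1
  ─────────────────
  a b c d e f g h


b1, h1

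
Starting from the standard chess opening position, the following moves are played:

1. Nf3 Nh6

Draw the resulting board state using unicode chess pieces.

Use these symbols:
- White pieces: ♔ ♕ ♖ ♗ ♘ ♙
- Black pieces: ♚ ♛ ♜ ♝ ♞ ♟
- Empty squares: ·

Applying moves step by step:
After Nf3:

♜ ♞ ♝ ♛ ♚ ♝ ♞ ♜
♟ ♟ ♟ ♟ ♟ ♟ ♟ ♟
· · · · · · · ·
· · · · · · · ·
· · · · · · · ·
· · · · · ♘ · ·
♙ ♙ ♙ ♙ ♙ ♙ ♙ ♙
♖ ♘ ♗ ♕ ♔ ♗ · ♖


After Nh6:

♜ ♞ ♝ ♛ ♚ ♝ · ♜
♟ ♟ ♟ ♟ ♟ ♟ ♟ ♟
· · · · · · · ♞
· · · · · · · ·
· · · · · · · ·
· · · · · ♘ · ·
♙ ♙ ♙ ♙ ♙ ♙ ♙ ♙
♖ ♘ ♗ ♕ ♔ ♗ · ♖



  a b c d e f g h
  ─────────────────
8│♜ ♞ ♝ ♛ ♚ ♝ · ♜│8
7│♟ ♟ ♟ ♟ ♟ ♟ ♟ ♟│7
6│· · · · · · · ♞│6
5│· · · · · · · ·│5
4│· · · · · · · ·│4
3│· · · · · ♘ · ·│3
2│♙ ♙ ♙ ♙ ♙ ♙ ♙ ♙│2
1│♖ ♘ ♗ ♕ ♔ ♗ · ♖│1
  ─────────────────
  a b c d e f g h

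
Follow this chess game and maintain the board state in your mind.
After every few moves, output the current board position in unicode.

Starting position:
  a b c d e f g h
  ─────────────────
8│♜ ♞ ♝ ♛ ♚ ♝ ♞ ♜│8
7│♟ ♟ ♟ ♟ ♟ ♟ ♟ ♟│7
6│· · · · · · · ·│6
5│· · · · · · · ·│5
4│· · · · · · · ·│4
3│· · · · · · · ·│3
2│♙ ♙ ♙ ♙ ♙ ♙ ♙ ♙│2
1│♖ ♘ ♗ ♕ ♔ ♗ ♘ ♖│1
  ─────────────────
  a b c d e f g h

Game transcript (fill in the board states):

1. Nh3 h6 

  a b c d e f g h
  ─────────────────
8│♜ ♞ ♝ ♛ ♚ ♝ ♞ ♜│8
7│♟ ♟ ♟ ♟ ♟ ♟ ♟ ·│7
6│· · · · · · · ♟│6
5│· · · · · · · ·│5
4│· · · · · · · ·│4
3│· · · · · · · ♘│3
2│♙ ♙ ♙ ♙ ♙ ♙ ♙ ♙│2
1│♖ ♘ ♗ ♕ ♔ ♗ · ♖│1
  ─────────────────
  a b c d e f g h

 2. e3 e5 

  a b c d e f g h
  ─────────────────
8│♜ ♞ ♝ ♛ ♚ ♝ ♞ ♜│8
7│♟ ♟ ♟ ♟ · ♟ ♟ ·│7
6│· · · · · · · ♟│6
5│· · · · ♟ · · ·│5
4│· · · · · · · ·│4
3│· · · · ♙ · · ♘│3
2│♙ ♙ ♙ ♙ · ♙ ♙ ♙│2
1│♖ ♘ ♗ ♕ ♔ ♗ · ♖│1
  ─────────────────
  a b c d e f g h

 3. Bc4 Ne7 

  a b c d e f g h
  ─────────────────
8│♜ ♞ ♝ ♛ ♚ ♝ · ♜│8
7│♟ ♟ ♟ ♟ ♞ ♟ ♟ ·│7
6│· · · · · · · ♟│6
5│· · · · ♟ · · ·│5
4│· · ♗ · · · · ·│4
3│· · · · ♙ · · ♘│3
2│♙ ♙ ♙ ♙ · ♙ ♙ ♙│2
1│♖ ♘ ♗ ♕ ♔ · · ♖│1
  ─────────────────
  a b c d e f g h

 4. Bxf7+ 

  a b c d e f g h
  ─────────────────
8│♜ ♞ ♝ ♛ ♚ ♝ · ♜│8
7│♟ ♟ ♟ ♟ ♞ ♗ ♟ ·│7
6│· · · · · · · ♟│6
5│· · · · ♟ · · ·│5
4│· · · · · · · ·│4
3│· · · · ♙ · · ♘│3
2│♙ ♙ ♙ ♙ · ♙ ♙ ♙│2
1│♖ ♘ ♗ ♕ ♔ · · ♖│1
  ─────────────────
  a b c d e f g h


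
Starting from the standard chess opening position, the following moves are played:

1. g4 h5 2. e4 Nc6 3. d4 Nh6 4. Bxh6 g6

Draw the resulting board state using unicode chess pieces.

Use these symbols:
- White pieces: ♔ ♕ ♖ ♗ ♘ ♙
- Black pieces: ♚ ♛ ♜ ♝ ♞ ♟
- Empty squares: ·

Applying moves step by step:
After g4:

♜ ♞ ♝ ♛ ♚ ♝ ♞ ♜
♟ ♟ ♟ ♟ ♟ ♟ ♟ ♟
· · · · · · · ·
· · · · · · · ·
· · · · · · ♙ ·
· · · · · · · ·
♙ ♙ ♙ ♙ ♙ ♙ · ♙
♖ ♘ ♗ ♕ ♔ ♗ ♘ ♖


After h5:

♜ ♞ ♝ ♛ ♚ ♝ ♞ ♜
♟ ♟ ♟ ♟ ♟ ♟ ♟ ·
· · · · · · · ·
· · · · · · · ♟
· · · · · · ♙ ·
· · · · · · · ·
♙ ♙ ♙ ♙ ♙ ♙ · ♙
♖ ♘ ♗ ♕ ♔ ♗ ♘ ♖


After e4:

♜ ♞ ♝ ♛ ♚ ♝ ♞ ♜
♟ ♟ ♟ ♟ ♟ ♟ ♟ ·
· · · · · · · ·
· · · · · · · ♟
· · · · ♙ · ♙ ·
· · · · · · · ·
♙ ♙ ♙ ♙ · ♙ · ♙
♖ ♘ ♗ ♕ ♔ ♗ ♘ ♖


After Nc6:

♜ · ♝ ♛ ♚ ♝ ♞ ♜
♟ ♟ ♟ ♟ ♟ ♟ ♟ ·
· · ♞ · · · · ·
· · · · · · · ♟
· · · · ♙ · ♙ ·
· · · · · · · ·
♙ ♙ ♙ ♙ · ♙ · ♙
♖ ♘ ♗ ♕ ♔ ♗ ♘ ♖


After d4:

♜ · ♝ ♛ ♚ ♝ ♞ ♜
♟ ♟ ♟ ♟ ♟ ♟ ♟ ·
· · ♞ · · · · ·
· · · · · · · ♟
· · · ♙ ♙ · ♙ ·
· · · · · · · ·
♙ ♙ ♙ · · ♙ · ♙
♖ ♘ ♗ ♕ ♔ ♗ ♘ ♖


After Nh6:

♜ · ♝ ♛ ♚ ♝ · ♜
♟ ♟ ♟ ♟ ♟ ♟ ♟ ·
· · ♞ · · · · ♞
· · · · · · · ♟
· · · ♙ ♙ · ♙ ·
· · · · · · · ·
♙ ♙ ♙ · · ♙ · ♙
♖ ♘ ♗ ♕ ♔ ♗ ♘ ♖


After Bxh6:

♜ · ♝ ♛ ♚ ♝ · ♜
♟ ♟ ♟ ♟ ♟ ♟ ♟ ·
· · ♞ · · · · ♗
· · · · · · · ♟
· · · ♙ ♙ · ♙ ·
· · · · · · · ·
♙ ♙ ♙ · · ♙ · ♙
♖ ♘ · ♕ ♔ ♗ ♘ ♖


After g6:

♜ · ♝ ♛ ♚ ♝ · ♜
♟ ♟ ♟ ♟ ♟ ♟ · ·
· · ♞ · · · ♟ ♗
· · · · · · · ♟
· · · ♙ ♙ · ♙ ·
· · · · · · · ·
♙ ♙ ♙ · · ♙ · ♙
♖ ♘ · ♕ ♔ ♗ ♘ ♖



  a b c d e f g h
  ─────────────────
8│♜ · ♝ ♛ ♚ ♝ · ♜│8
7│♟ ♟ ♟ ♟ ♟ ♟ · ·│7
6│· · ♞ · · · ♟ ♗│6
5│· · · · · · · ♟│5
4│· · · ♙ ♙ · ♙ ·│4
3│· · · · · · · ·│3
2│♙ ♙ ♙ · · ♙ · ♙│2
1│♖ ♘ · ♕ ♔ ♗ ♘ ♖│1
  ─────────────────
  a b c d e f g h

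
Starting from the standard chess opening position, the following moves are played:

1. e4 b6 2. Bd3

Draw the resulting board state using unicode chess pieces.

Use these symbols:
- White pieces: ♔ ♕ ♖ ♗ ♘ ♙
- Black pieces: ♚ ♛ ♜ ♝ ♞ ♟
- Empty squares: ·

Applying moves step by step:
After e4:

♜ ♞ ♝ ♛ ♚ ♝ ♞ ♜
♟ ♟ ♟ ♟ ♟ ♟ ♟ ♟
· · · · · · · ·
· · · · · · · ·
· · · · ♙ · · ·
· · · · · · · ·
♙ ♙ ♙ ♙ · ♙ ♙ ♙
♖ ♘ ♗ ♕ ♔ ♗ ♘ ♖


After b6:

♜ ♞ ♝ ♛ ♚ ♝ ♞ ♜
♟ · ♟ ♟ ♟ ♟ ♟ ♟
· ♟ · · · · · ·
· · · · · · · ·
· · · · ♙ · · ·
· · · · · · · ·
♙ ♙ ♙ ♙ · ♙ ♙ ♙
♖ ♘ ♗ ♕ ♔ ♗ ♘ ♖


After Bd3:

♜ ♞ ♝ ♛ ♚ ♝ ♞ ♜
♟ · ♟ ♟ ♟ ♟ ♟ ♟
· ♟ · · · · · ·
· · · · · · · ·
· · · · ♙ · · ·
· · · ♗ · · · ·
♙ ♙ ♙ ♙ · ♙ ♙ ♙
♖ ♘ ♗ ♕ ♔ · ♘ ♖



  a b c d e f g h
  ─────────────────
8│♜ ♞ ♝ ♛ ♚ ♝ ♞ ♜│8
7│♟ · ♟ ♟ ♟ ♟ ♟ ♟│7
6│· ♟ · · · · · ·│6
5│· · · · · · · ·│5
4│· · · · ♙ · · ·│4
3│· · · ♗ · · · ·│3
2│♙ ♙ ♙ ♙ · ♙ ♙ ♙│2
1│♖ ♘ ♗ ♕ ♔ · ♘ ♖│1
  ─────────────────
  a b c d e f g h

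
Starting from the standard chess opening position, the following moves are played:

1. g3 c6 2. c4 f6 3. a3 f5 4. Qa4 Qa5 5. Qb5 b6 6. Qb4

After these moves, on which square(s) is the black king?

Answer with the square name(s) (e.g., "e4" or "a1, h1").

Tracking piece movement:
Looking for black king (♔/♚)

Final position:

  a b c d e f g h
  ─────────────────
8│♜ ♞ ♝ · ♚ ♝ ♞ ♜│8
7│♟ · · ♟ ♟ · ♟ ♟│7
6│· ♟ ♟ · · · · ·│6
5│♛ · · · · ♟ · ·│5
4│· ♕ ♙ · · · · ·│4
3│♙ · · · · · ♙ ·│3
2│· ♙ · ♙ ♙ ♙ · ♙│2
1│♖ ♘ ♗ · ♔ ♗ ♘ ♖│1
  ─────────────────
  a b c d e f g h


e8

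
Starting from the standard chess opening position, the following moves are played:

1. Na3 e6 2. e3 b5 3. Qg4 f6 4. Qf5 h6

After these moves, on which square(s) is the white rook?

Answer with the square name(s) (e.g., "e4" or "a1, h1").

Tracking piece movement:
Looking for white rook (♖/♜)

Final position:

  a b c d e f g h
  ─────────────────
8│♜ ♞ ♝ ♛ ♚ ♝ ♞ ♜│8
7│♟ · ♟ ♟ · · ♟ ·│7
6│· · · · ♟ ♟ · ♟│6
5│· ♟ · · · ♕ · ·│5
4│· · · · · · · ·│4
3│♘ · · · ♙ · · ·│3
2│♙ ♙ ♙ ♙ · ♙ ♙ ♙│2
1│♖ · ♗ · ♔ ♗ ♘ ♖│1
  ─────────────────
  a b c d e f g h


a1, h1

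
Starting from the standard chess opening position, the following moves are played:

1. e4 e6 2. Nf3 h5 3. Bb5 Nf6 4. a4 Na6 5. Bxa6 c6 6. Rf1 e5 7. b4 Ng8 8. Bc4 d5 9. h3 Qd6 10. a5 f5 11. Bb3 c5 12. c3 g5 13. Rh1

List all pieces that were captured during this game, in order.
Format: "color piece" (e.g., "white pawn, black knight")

Tracking captures:
  Bxa6: captured black knight

black knight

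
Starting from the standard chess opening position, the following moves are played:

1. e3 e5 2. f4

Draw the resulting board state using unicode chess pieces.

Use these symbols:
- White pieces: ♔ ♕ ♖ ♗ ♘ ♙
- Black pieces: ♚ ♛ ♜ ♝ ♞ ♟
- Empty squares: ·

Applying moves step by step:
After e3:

♜ ♞ ♝ ♛ ♚ ♝ ♞ ♜
♟ ♟ ♟ ♟ ♟ ♟ ♟ ♟
· · · · · · · ·
· · · · · · · ·
· · · · · · · ·
· · · · ♙ · · ·
♙ ♙ ♙ ♙ · ♙ ♙ ♙
♖ ♘ ♗ ♕ ♔ ♗ ♘ ♖


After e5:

♜ ♞ ♝ ♛ ♚ ♝ ♞ ♜
♟ ♟ ♟ ♟ · ♟ ♟ ♟
· · · · · · · ·
· · · · ♟ · · ·
· · · · · · · ·
· · · · ♙ · · ·
♙ ♙ ♙ ♙ · ♙ ♙ ♙
♖ ♘ ♗ ♕ ♔ ♗ ♘ ♖


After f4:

♜ ♞ ♝ ♛ ♚ ♝ ♞ ♜
♟ ♟ ♟ ♟ · ♟ ♟ ♟
· · · · · · · ·
· · · · ♟ · · ·
· · · · · ♙ · ·
· · · · ♙ · · ·
♙ ♙ ♙ ♙ · · ♙ ♙
♖ ♘ ♗ ♕ ♔ ♗ ♘ ♖



  a b c d e f g h
  ─────────────────
8│♜ ♞ ♝ ♛ ♚ ♝ ♞ ♜│8
7│♟ ♟ ♟ ♟ · ♟ ♟ ♟│7
6│· · · · · · · ·│6
5│· · · · ♟ · · ·│5
4│· · · · · ♙ · ·│4
3│· · · · ♙ · · ·│3
2│♙ ♙ ♙ ♙ · · ♙ ♙│2
1│♖ ♘ ♗ ♕ ♔ ♗ ♘ ♖│1
  ─────────────────
  a b c d e f g h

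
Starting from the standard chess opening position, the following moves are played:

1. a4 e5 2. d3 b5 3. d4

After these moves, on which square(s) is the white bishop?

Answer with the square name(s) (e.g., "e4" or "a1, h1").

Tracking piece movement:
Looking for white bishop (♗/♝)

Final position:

  a b c d e f g h
  ─────────────────
8│♜ ♞ ♝ ♛ ♚ ♝ ♞ ♜│8
7│♟ · ♟ ♟ · ♟ ♟ ♟│7
6│· · · · · · · ·│6
5│· ♟ · · ♟ · · ·│5
4│♙ · · ♙ · · · ·│4
3│· · · · · · · ·│3
2│· ♙ ♙ · ♙ ♙ ♙ ♙│2
1│♖ ♘ ♗ ♕ ♔ ♗ ♘ ♖│1
  ─────────────────
  a b c d e f g h


c1, f1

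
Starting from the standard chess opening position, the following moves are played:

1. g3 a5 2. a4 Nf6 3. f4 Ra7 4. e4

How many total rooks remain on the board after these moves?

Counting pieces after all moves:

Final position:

  a b c d e f g h
  ─────────────────
8│· ♞ ♝ ♛ ♚ ♝ · ♜│8
7│♜ ♟ ♟ ♟ ♟ ♟ ♟ ♟│7
6│· · · · · ♞ · ·│6
5│♟ · · · · · · ·│5
4│♙ · · · ♙ ♙ · ·│4
3│· · · · · · ♙ ·│3
2│· ♙ ♙ ♙ · · · ♙│2
1│♖ ♘ ♗ ♕ ♔ ♗ ♘ ♖│1
  ─────────────────
  a b c d e f g h


4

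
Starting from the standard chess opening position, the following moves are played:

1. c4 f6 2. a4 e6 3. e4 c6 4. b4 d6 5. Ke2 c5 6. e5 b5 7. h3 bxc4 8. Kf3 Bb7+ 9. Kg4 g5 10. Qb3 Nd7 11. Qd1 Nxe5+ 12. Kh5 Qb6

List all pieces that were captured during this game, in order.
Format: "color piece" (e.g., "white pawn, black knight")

Tracking captures:
  bxc4: captured white pawn
  Nxe5+: captured white pawn

white pawn, white pawn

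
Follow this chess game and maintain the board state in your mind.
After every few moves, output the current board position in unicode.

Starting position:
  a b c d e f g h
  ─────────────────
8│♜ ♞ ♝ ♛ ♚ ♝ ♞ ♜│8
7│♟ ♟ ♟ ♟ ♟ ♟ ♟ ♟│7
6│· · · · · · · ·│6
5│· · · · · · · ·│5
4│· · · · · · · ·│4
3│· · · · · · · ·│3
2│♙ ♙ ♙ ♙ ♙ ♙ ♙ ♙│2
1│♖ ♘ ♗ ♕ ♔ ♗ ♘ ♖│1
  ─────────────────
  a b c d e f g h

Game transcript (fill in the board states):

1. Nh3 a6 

  a b c d e f g h
  ─────────────────
8│♜ ♞ ♝ ♛ ♚ ♝ ♞ ♜│8
7│· ♟ ♟ ♟ ♟ ♟ ♟ ♟│7
6│♟ · · · · · · ·│6
5│· · · · · · · ·│5
4│· · · · · · · ·│4
3│· · · · · · · ♘│3
2│♙ ♙ ♙ ♙ ♙ ♙ ♙ ♙│2
1│♖ ♘ ♗ ♕ ♔ ♗ · ♖│1
  ─────────────────
  a b c d e f g h

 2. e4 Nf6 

  a b c d e f g h
  ─────────────────
8│♜ ♞ ♝ ♛ ♚ ♝ · ♜│8
7│· ♟ ♟ ♟ ♟ ♟ ♟ ♟│7
6│♟ · · · · ♞ · ·│6
5│· · · · · · · ·│5
4│· · · · ♙ · · ·│4
3│· · · · · · · ♘│3
2│♙ ♙ ♙ ♙ · ♙ ♙ ♙│2
1│♖ ♘ ♗ ♕ ♔ ♗ · ♖│1
  ─────────────────
  a b c d e f g h

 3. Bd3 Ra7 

  a b c d e f g h
  ─────────────────
8│· ♞ ♝ ♛ ♚ ♝ · ♜│8
7│♜ ♟ ♟ ♟ ♟ ♟ ♟ ♟│7
6│♟ · · · · ♞ · ·│6
5│· · · · · · · ·│5
4│· · · · ♙ · · ·│4
3│· · · ♗ · · · ♘│3
2│♙ ♙ ♙ ♙ · ♙ ♙ ♙│2
1│♖ ♘ ♗ ♕ ♔ · · ♖│1
  ─────────────────
  a b c d e f g h

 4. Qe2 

  a b c d e f g h
  ─────────────────
8│· ♞ ♝ ♛ ♚ ♝ · ♜│8
7│♜ ♟ ♟ ♟ ♟ ♟ ♟ ♟│7
6│♟ · · · · ♞ · ·│6
5│· · · · · · · ·│5
4│· · · · ♙ · · ·│4
3│· · · ♗ · · · ♘│3
2│♙ ♙ ♙ ♙ ♕ ♙ ♙ ♙│2
1│♖ ♘ ♗ · ♔ · · ♖│1
  ─────────────────
  a b c d e f g h


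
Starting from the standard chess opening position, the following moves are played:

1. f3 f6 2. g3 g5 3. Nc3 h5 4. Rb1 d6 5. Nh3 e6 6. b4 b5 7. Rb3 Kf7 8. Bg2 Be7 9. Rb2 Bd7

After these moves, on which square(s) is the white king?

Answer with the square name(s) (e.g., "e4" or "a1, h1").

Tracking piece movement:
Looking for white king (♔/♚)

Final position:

  a b c d e f g h
  ─────────────────
8│♜ ♞ · ♛ · · ♞ ♜│8
7│♟ · ♟ ♝ ♝ ♚ · ·│7
6│· · · ♟ ♟ ♟ · ·│6
5│· ♟ · · · · ♟ ♟│5
4│· ♙ · · · · · ·│4
3│· · ♘ · · ♙ ♙ ♘│3
2│♙ ♖ ♙ ♙ ♙ · ♗ ♙│2
1│· · ♗ ♕ ♔ · · ♖│1
  ─────────────────
  a b c d e f g h


e1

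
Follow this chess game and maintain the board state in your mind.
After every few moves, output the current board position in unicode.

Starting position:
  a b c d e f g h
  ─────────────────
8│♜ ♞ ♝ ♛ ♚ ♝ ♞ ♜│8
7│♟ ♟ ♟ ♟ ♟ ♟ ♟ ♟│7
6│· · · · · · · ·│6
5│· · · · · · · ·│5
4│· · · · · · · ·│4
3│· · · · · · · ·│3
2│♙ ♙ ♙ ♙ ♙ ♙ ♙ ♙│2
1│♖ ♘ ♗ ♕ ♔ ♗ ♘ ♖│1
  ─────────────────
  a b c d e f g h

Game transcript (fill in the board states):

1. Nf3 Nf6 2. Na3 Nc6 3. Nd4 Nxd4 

  a b c d e f g h
  ─────────────────
8│♜ · ♝ ♛ ♚ ♝ · ♜│8
7│♟ ♟ ♟ ♟ ♟ ♟ ♟ ♟│7
6│· · · · · ♞ · ·│6
5│· · · · · · · ·│5
4│· · · ♞ · · · ·│4
3│♘ · · · · · · ·│3
2│♙ ♙ ♙ ♙ ♙ ♙ ♙ ♙│2
1│♖ · ♗ ♕ ♔ ♗ · ♖│1
  ─────────────────
  a b c d e f g h

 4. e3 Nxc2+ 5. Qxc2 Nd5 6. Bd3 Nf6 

  a b c d e f g h
  ─────────────────
8│♜ · ♝ ♛ ♚ ♝ · ♜│8
7│♟ ♟ ♟ ♟ ♟ ♟ ♟ ♟│7
6│· · · · · ♞ · ·│6
5│· · · · · · · ·│5
4│· · · · · · · ·│4
3│♘ · · ♗ ♙ · · ·│3
2│♙ ♙ ♕ ♙ · ♙ ♙ ♙│2
1│♖ · ♗ · ♔ · · ♖│1
  ─────────────────
  a b c d e f g h

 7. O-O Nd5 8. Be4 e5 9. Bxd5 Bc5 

  a b c d e f g h
  ─────────────────
8│♜ · ♝ ♛ ♚ · · ♜│8
7│♟ ♟ ♟ ♟ · ♟ ♟ ♟│7
6│· · · · · · · ·│6
5│· · ♝ ♗ ♟ · · ·│5
4│· · · · · · · ·│4
3│♘ · · · ♙ · · ·│3
2│♙ ♙ ♕ ♙ · ♙ ♙ ♙│2
1│♖ · ♗ · · ♖ ♔ ·│1
  ─────────────────
  a b c d e f g h

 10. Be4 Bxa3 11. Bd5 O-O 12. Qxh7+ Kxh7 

  a b c d e f g h
  ─────────────────
8│♜ · ♝ ♛ · ♜ · ·│8
7│♟ ♟ ♟ ♟ · ♟ ♟ ♚│7
6│· · · · · · · ·│6
5│· · · ♗ ♟ · · ·│5
4│· · · · · · · ·│4
3│♝ · · · ♙ · · ·│3
2│♙ ♙ · ♙ · ♙ ♙ ♙│2
1│♖ · ♗ · · ♖ ♔ ·│1
  ─────────────────
  a b c d e f g h

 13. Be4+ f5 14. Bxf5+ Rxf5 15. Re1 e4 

  a b c d e f g h
  ─────────────────
8│♜ · ♝ ♛ · · · ·│8
7│♟ ♟ ♟ ♟ · · ♟ ♚│7
6│· · · · · · · ·│6
5│· · · · · ♜ · ·│5
4│· · · · ♟ · · ·│4
3│♝ · · · ♙ · · ·│3
2│♙ ♙ · ♙ · ♙ ♙ ♙│2
1│♖ · ♗ · ♖ · ♔ ·│1
  ─────────────────
  a b c d e f g h



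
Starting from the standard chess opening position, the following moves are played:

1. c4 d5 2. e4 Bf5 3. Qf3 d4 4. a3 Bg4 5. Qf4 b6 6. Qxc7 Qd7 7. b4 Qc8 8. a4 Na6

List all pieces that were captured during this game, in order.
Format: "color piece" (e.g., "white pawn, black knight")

Tracking captures:
  Qxc7: captured black pawn

black pawn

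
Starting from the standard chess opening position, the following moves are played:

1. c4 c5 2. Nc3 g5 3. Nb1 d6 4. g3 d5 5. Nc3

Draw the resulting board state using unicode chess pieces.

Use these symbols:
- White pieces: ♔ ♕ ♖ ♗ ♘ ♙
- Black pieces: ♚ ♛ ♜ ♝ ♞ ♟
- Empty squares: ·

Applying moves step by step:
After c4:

♜ ♞ ♝ ♛ ♚ ♝ ♞ ♜
♟ ♟ ♟ ♟ ♟ ♟ ♟ ♟
· · · · · · · ·
· · · · · · · ·
· · ♙ · · · · ·
· · · · · · · ·
♙ ♙ · ♙ ♙ ♙ ♙ ♙
♖ ♘ ♗ ♕ ♔ ♗ ♘ ♖


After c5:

♜ ♞ ♝ ♛ ♚ ♝ ♞ ♜
♟ ♟ · ♟ ♟ ♟ ♟ ♟
· · · · · · · ·
· · ♟ · · · · ·
· · ♙ · · · · ·
· · · · · · · ·
♙ ♙ · ♙ ♙ ♙ ♙ ♙
♖ ♘ ♗ ♕ ♔ ♗ ♘ ♖


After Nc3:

♜ ♞ ♝ ♛ ♚ ♝ ♞ ♜
♟ ♟ · ♟ ♟ ♟ ♟ ♟
· · · · · · · ·
· · ♟ · · · · ·
· · ♙ · · · · ·
· · ♘ · · · · ·
♙ ♙ · ♙ ♙ ♙ ♙ ♙
♖ · ♗ ♕ ♔ ♗ ♘ ♖


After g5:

♜ ♞ ♝ ♛ ♚ ♝ ♞ ♜
♟ ♟ · ♟ ♟ ♟ · ♟
· · · · · · · ·
· · ♟ · · · ♟ ·
· · ♙ · · · · ·
· · ♘ · · · · ·
♙ ♙ · ♙ ♙ ♙ ♙ ♙
♖ · ♗ ♕ ♔ ♗ ♘ ♖


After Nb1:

♜ ♞ ♝ ♛ ♚ ♝ ♞ ♜
♟ ♟ · ♟ ♟ ♟ · ♟
· · · · · · · ·
· · ♟ · · · ♟ ·
· · ♙ · · · · ·
· · · · · · · ·
♙ ♙ · ♙ ♙ ♙ ♙ ♙
♖ ♘ ♗ ♕ ♔ ♗ ♘ ♖


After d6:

♜ ♞ ♝ ♛ ♚ ♝ ♞ ♜
♟ ♟ · · ♟ ♟ · ♟
· · · ♟ · · · ·
· · ♟ · · · ♟ ·
· · ♙ · · · · ·
· · · · · · · ·
♙ ♙ · ♙ ♙ ♙ ♙ ♙
♖ ♘ ♗ ♕ ♔ ♗ ♘ ♖


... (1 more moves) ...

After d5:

♜ ♞ ♝ ♛ ♚ ♝ ♞ ♜
♟ ♟ · · ♟ ♟ · ♟
· · · · · · · ·
· · ♟ ♟ · · ♟ ·
· · ♙ · · · · ·
· · · · · · ♙ ·
♙ ♙ · ♙ ♙ ♙ · ♙
♖ ♘ ♗ ♕ ♔ ♗ ♘ ♖


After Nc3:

♜ ♞ ♝ ♛ ♚ ♝ ♞ ♜
♟ ♟ · · ♟ ♟ · ♟
· · · · · · · ·
· · ♟ ♟ · · ♟ ·
· · ♙ · · · · ·
· · ♘ · · · ♙ ·
♙ ♙ · ♙ ♙ ♙ · ♙
♖ · ♗ ♕ ♔ ♗ ♘ ♖



  a b c d e f g h
  ─────────────────
8│♜ ♞ ♝ ♛ ♚ ♝ ♞ ♜│8
7│♟ ♟ · · ♟ ♟ · ♟│7
6│· · · · · · · ·│6
5│· · ♟ ♟ · · ♟ ·│5
4│· · ♙ · · · · ·│4
3│· · ♘ · · · ♙ ·│3
2│♙ ♙ · ♙ ♙ ♙ · ♙│2
1│♖ · ♗ ♕ ♔ ♗ ♘ ♖│1
  ─────────────────
  a b c d e f g h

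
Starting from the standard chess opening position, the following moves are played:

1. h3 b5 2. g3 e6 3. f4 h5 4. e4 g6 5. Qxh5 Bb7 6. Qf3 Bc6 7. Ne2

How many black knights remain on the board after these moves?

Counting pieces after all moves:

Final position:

  a b c d e f g h
  ─────────────────
8│♜ ♞ · ♛ ♚ ♝ ♞ ♜│8
7│♟ · ♟ ♟ · ♟ · ·│7
6│· · ♝ · ♟ · ♟ ·│6
5│· ♟ · · · · · ·│5
4│· · · · ♙ ♙ · ·│4
3│· · · · · ♕ ♙ ♙│3
2│♙ ♙ ♙ ♙ ♘ · · ·│2
1│♖ ♘ ♗ · ♔ ♗ · ♖│1
  ─────────────────
  a b c d e f g h


2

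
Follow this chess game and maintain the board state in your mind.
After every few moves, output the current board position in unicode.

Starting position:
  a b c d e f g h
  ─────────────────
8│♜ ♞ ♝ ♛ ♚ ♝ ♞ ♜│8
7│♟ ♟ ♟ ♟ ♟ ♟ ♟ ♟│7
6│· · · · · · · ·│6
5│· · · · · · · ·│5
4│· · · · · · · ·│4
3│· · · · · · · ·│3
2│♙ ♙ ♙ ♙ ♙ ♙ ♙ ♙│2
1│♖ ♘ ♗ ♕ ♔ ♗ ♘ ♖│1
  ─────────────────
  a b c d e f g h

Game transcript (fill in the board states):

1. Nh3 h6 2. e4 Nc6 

  a b c d e f g h
  ─────────────────
8│♜ · ♝ ♛ ♚ ♝ ♞ ♜│8
7│♟ ♟ ♟ ♟ ♟ ♟ ♟ ·│7
6│· · ♞ · · · · ♟│6
5│· · · · · · · ·│5
4│· · · · ♙ · · ·│4
3│· · · · · · · ♘│3
2│♙ ♙ ♙ ♙ · ♙ ♙ ♙│2
1│♖ ♘ ♗ ♕ ♔ ♗ · ♖│1
  ─────────────────
  a b c d e f g h

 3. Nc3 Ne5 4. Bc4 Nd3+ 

  a b c d e f g h
  ─────────────────
8│♜ · ♝ ♛ ♚ ♝ ♞ ♜│8
7│♟ ♟ ♟ ♟ ♟ ♟ ♟ ·│7
6│· · · · · · · ♟│6
5│· · · · · · · ·│5
4│· · ♗ · ♙ · · ·│4
3│· · ♘ ♞ · · · ♘│3
2│♙ ♙ ♙ ♙ · ♙ ♙ ♙│2
1│♖ · ♗ ♕ ♔ · · ♖│1
  ─────────────────
  a b c d e f g h

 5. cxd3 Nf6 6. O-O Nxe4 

  a b c d e f g h
  ─────────────────
8│♜ · ♝ ♛ ♚ ♝ · ♜│8
7│♟ ♟ ♟ ♟ ♟ ♟ ♟ ·│7
6│· · · · · · · ♟│6
5│· · · · · · · ·│5
4│· · ♗ · ♞ · · ·│4
3│· · ♘ ♙ · · · ♘│3
2│♙ ♙ · ♙ · ♙ ♙ ♙│2
1│♖ · ♗ ♕ · ♖ ♔ ·│1
  ─────────────────
  a b c d e f g h

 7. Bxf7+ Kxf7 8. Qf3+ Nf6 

  a b c d e f g h
  ─────────────────
8│♜ · ♝ ♛ · ♝ · ♜│8
7│♟ ♟ ♟ ♟ ♟ ♚ ♟ ·│7
6│· · · · · ♞ · ♟│6
5│· · · · · · · ·│5
4│· · · · · · · ·│4
3│· · ♘ ♙ · ♕ · ♘│3
2│♙ ♙ · ♙ · ♙ ♙ ♙│2
1│♖ · ♗ · · ♖ ♔ ·│1
  ─────────────────
  a b c d e f g h

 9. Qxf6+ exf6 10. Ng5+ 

  a b c d e f g h
  ─────────────────
8│♜ · ♝ ♛ · ♝ · ♜│8
7│♟ ♟ ♟ ♟ · ♚ ♟ ·│7
6│· · · · · ♟ · ♟│6
5│· · · · · · ♘ ·│5
4│· · · · · · · ·│4
3│· · ♘ ♙ · · · ·│3
2│♙ ♙ · ♙ · ♙ ♙ ♙│2
1│♖ · ♗ · · ♖ ♔ ·│1
  ─────────────────
  a b c d e f g h


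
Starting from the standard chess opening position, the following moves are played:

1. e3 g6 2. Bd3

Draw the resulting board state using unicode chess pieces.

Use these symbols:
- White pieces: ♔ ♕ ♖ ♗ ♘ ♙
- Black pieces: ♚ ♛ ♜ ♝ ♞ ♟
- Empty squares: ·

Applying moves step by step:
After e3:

♜ ♞ ♝ ♛ ♚ ♝ ♞ ♜
♟ ♟ ♟ ♟ ♟ ♟ ♟ ♟
· · · · · · · ·
· · · · · · · ·
· · · · · · · ·
· · · · ♙ · · ·
♙ ♙ ♙ ♙ · ♙ ♙ ♙
♖ ♘ ♗ ♕ ♔ ♗ ♘ ♖


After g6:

♜ ♞ ♝ ♛ ♚ ♝ ♞ ♜
♟ ♟ ♟ ♟ ♟ ♟ · ♟
· · · · · · ♟ ·
· · · · · · · ·
· · · · · · · ·
· · · · ♙ · · ·
♙ ♙ ♙ ♙ · ♙ ♙ ♙
♖ ♘ ♗ ♕ ♔ ♗ ♘ ♖


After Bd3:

♜ ♞ ♝ ♛ ♚ ♝ ♞ ♜
♟ ♟ ♟ ♟ ♟ ♟ · ♟
· · · · · · ♟ ·
· · · · · · · ·
· · · · · · · ·
· · · ♗ ♙ · · ·
♙ ♙ ♙ ♙ · ♙ ♙ ♙
♖ ♘ ♗ ♕ ♔ · ♘ ♖



  a b c d e f g h
  ─────────────────
8│♜ ♞ ♝ ♛ ♚ ♝ ♞ ♜│8
7│♟ ♟ ♟ ♟ ♟ ♟ · ♟│7
6│· · · · · · ♟ ·│6
5│· · · · · · · ·│5
4│· · · · · · · ·│4
3│· · · ♗ ♙ · · ·│3
2│♙ ♙ ♙ ♙ · ♙ ♙ ♙│2
1│♖ ♘ ♗ ♕ ♔ · ♘ ♖│1
  ─────────────────
  a b c d e f g h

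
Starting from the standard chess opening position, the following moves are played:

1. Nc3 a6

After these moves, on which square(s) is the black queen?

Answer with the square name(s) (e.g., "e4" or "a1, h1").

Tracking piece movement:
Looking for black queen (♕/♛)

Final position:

  a b c d e f g h
  ─────────────────
8│♜ ♞ ♝ ♛ ♚ ♝ ♞ ♜│8
7│· ♟ ♟ ♟ ♟ ♟ ♟ ♟│7
6│♟ · · · · · · ·│6
5│· · · · · · · ·│5
4│· · · · · · · ·│4
3│· · ♘ · · · · ·│3
2│♙ ♙ ♙ ♙ ♙ ♙ ♙ ♙│2
1│♖ · ♗ ♕ ♔ ♗ ♘ ♖│1
  ─────────────────
  a b c d e f g h


d8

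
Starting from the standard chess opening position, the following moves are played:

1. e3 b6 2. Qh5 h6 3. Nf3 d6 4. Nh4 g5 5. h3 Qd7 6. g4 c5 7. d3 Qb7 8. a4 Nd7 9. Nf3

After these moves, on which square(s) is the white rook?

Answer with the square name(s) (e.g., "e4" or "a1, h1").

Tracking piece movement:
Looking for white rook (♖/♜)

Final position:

  a b c d e f g h
  ─────────────────
8│♜ · ♝ · ♚ ♝ ♞ ♜│8
7│♟ ♛ · ♞ ♟ ♟ · ·│7
6│· ♟ · ♟ · · · ♟│6
5│· · ♟ · · · ♟ ♕│5
4│♙ · · · · · ♙ ·│4
3│· · · ♙ ♙ ♘ · ♙│3
2│· ♙ ♙ · · ♙ · ·│2
1│♖ ♘ ♗ · ♔ ♗ · ♖│1
  ─────────────────
  a b c d e f g h


a1, h1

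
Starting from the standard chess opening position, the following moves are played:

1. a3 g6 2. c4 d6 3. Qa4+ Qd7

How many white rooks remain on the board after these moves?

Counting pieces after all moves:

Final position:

  a b c d e f g h
  ─────────────────
8│♜ ♞ ♝ · ♚ ♝ ♞ ♜│8
7│♟ ♟ ♟ ♛ ♟ ♟ · ♟│7
6│· · · ♟ · · ♟ ·│6
5│· · · · · · · ·│5
4│♕ · ♙ · · · · ·│4
3│♙ · · · · · · ·│3
2│· ♙ · ♙ ♙ ♙ ♙ ♙│2
1│♖ ♘ ♗ · ♔ ♗ ♘ ♖│1
  ─────────────────
  a b c d e f g h


2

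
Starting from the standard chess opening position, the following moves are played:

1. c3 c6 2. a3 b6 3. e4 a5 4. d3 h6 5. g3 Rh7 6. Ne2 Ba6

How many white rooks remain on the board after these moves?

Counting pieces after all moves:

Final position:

  a b c d e f g h
  ─────────────────
8│♜ ♞ · ♛ ♚ ♝ ♞ ·│8
7│· · · ♟ ♟ ♟ ♟ ♜│7
6│♝ ♟ ♟ · · · · ♟│6
5│♟ · · · · · · ·│5
4│· · · · ♙ · · ·│4
3│♙ · ♙ ♙ · · ♙ ·│3
2│· ♙ · · ♘ ♙ · ♙│2
1│♖ ♘ ♗ ♕ ♔ ♗ · ♖│1
  ─────────────────
  a b c d e f g h


2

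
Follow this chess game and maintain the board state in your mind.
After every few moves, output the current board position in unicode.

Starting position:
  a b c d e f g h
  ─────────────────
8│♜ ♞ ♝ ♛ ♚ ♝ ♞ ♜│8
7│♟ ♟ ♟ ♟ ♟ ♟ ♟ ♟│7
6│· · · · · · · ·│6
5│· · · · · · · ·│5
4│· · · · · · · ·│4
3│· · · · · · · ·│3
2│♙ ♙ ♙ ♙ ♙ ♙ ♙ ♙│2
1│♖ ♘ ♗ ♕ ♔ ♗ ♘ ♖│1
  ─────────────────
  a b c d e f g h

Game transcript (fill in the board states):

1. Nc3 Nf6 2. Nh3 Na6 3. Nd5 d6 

  a b c d e f g h
  ─────────────────
8│♜ · ♝ ♛ ♚ ♝ · ♜│8
7│♟ ♟ ♟ · ♟ ♟ ♟ ♟│7
6│♞ · · ♟ · ♞ · ·│6
5│· · · ♘ · · · ·│5
4│· · · · · · · ·│4
3│· · · · · · · ♘│3
2│♙ ♙ ♙ ♙ ♙ ♙ ♙ ♙│2
1│♖ · ♗ ♕ ♔ ♗ · ♖│1
  ─────────────────
  a b c d e f g h

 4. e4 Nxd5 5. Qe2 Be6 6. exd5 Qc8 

  a b c d e f g h
  ─────────────────
8│♜ · ♛ · ♚ ♝ · ♜│8
7│♟ ♟ ♟ · ♟ ♟ ♟ ♟│7
6│♞ · · ♟ ♝ · · ·│6
5│· · · ♙ · · · ·│5
4│· · · · · · · ·│4
3│· · · · · · · ♘│3
2│♙ ♙ ♙ ♙ ♕ ♙ ♙ ♙│2
1│♖ · ♗ · ♔ ♗ · ♖│1
  ─────────────────
  a b c d e f g h

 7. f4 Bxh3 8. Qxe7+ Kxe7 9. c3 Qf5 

  a b c d e f g h
  ─────────────────
8│♜ · · · · ♝ · ♜│8
7│♟ ♟ ♟ · ♚ ♟ ♟ ♟│7
6│♞ · · ♟ · · · ·│6
5│· · · ♙ · ♛ · ·│5
4│· · · · · ♙ · ·│4
3│· · ♙ · · · · ♝│3
2│♙ ♙ · ♙ · · ♙ ♙│2
1│♖ · ♗ · ♔ ♗ · ♖│1
  ─────────────────
  a b c d e f g h

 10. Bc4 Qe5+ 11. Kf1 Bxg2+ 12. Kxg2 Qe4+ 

  a b c d e f g h
  ─────────────────
8│♜ · · · · ♝ · ♜│8
7│♟ ♟ ♟ · ♚ ♟ ♟ ♟│7
6│♞ · · ♟ · · · ·│6
5│· · · ♙ · · · ·│5
4│· · ♗ · ♛ ♙ · ·│4
3│· · ♙ · · · · ·│3
2│♙ ♙ · ♙ · · ♔ ♙│2
1│♖ · ♗ · · · · ♖│1
  ─────────────────
  a b c d e f g h

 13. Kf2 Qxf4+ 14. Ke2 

  a b c d e f g h
  ─────────────────
8│♜ · · · · ♝ · ♜│8
7│♟ ♟ ♟ · ♚ ♟ ♟ ♟│7
6│♞ · · ♟ · · · ·│6
5│· · · ♙ · · · ·│5
4│· · ♗ · · ♛ · ·│4
3│· · ♙ · · · · ·│3
2│♙ ♙ · ♙ ♔ · · ♙│2
1│♖ · ♗ · · · · ♖│1
  ─────────────────
  a b c d e f g h


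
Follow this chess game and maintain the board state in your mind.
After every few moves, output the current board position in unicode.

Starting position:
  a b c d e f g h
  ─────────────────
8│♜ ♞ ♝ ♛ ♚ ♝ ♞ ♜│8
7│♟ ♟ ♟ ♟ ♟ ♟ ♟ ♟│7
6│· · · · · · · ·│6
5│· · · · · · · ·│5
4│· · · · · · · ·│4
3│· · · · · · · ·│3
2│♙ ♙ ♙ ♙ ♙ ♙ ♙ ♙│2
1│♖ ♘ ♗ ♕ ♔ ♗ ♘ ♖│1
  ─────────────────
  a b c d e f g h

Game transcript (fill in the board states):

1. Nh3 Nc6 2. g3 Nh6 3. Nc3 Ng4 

  a b c d e f g h
  ─────────────────
8│♜ · ♝ ♛ ♚ ♝ · ♜│8
7│♟ ♟ ♟ ♟ ♟ ♟ ♟ ♟│7
6│· · ♞ · · · · ·│6
5│· · · · · · · ·│5
4│· · · · · · ♞ ·│4
3│· · ♘ · · · ♙ ♘│3
2│♙ ♙ ♙ ♙ ♙ ♙ · ♙│2
1│♖ · ♗ ♕ ♔ ♗ · ♖│1
  ─────────────────
  a b c d e f g h

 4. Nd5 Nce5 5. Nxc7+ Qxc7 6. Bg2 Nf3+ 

  a b c d e f g h
  ─────────────────
8│♜ · ♝ · ♚ ♝ · ♜│8
7│♟ ♟ ♛ ♟ ♟ ♟ ♟ ♟│7
6│· · · · · · · ·│6
5│· · · · · · · ·│5
4│· · · · · · ♞ ·│4
3│· · · · · ♞ ♙ ♘│3
2│♙ ♙ ♙ ♙ ♙ ♙ ♗ ♙│2
1│♖ · ♗ ♕ ♔ · · ♖│1
  ─────────────────
  a b c d e f g h

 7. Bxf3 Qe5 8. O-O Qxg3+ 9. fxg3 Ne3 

  a b c d e f g h
  ─────────────────
8│♜ · ♝ · ♚ ♝ · ♜│8
7│♟ ♟ · ♟ ♟ ♟ ♟ ♟│7
6│· · · · · · · ·│6
5│· · · · · · · ·│5
4│· · · · · · · ·│4
3│· · · · ♞ ♗ ♙ ♘│3
2│♙ ♙ ♙ ♙ ♙ · · ♙│2
1│♖ · ♗ ♕ · ♖ ♔ ·│1
  ─────────────────
  a b c d e f g h

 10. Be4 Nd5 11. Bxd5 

  a b c d e f g h
  ─────────────────
8│♜ · ♝ · ♚ ♝ · ♜│8
7│♟ ♟ · ♟ ♟ ♟ ♟ ♟│7
6│· · · · · · · ·│6
5│· · · ♗ · · · ·│5
4│· · · · · · · ·│4
3│· · · · · · ♙ ♘│3
2│♙ ♙ ♙ ♙ ♙ · · ♙│2
1│♖ · ♗ ♕ · ♖ ♔ ·│1
  ─────────────────
  a b c d e f g h


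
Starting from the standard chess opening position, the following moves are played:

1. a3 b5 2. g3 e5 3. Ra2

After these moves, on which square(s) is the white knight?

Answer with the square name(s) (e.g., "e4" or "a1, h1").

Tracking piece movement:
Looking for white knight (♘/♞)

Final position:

  a b c d e f g h
  ─────────────────
8│♜ ♞ ♝ ♛ ♚ ♝ ♞ ♜│8
7│♟ · ♟ ♟ · ♟ ♟ ♟│7
6│· · · · · · · ·│6
5│· ♟ · · ♟ · · ·│5
4│· · · · · · · ·│4
3│♙ · · · · · ♙ ·│3
2│♖ ♙ ♙ ♙ ♙ ♙ · ♙│2
1│· ♘ ♗ ♕ ♔ ♗ ♘ ♖│1
  ─────────────────
  a b c d e f g h


b1, g1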